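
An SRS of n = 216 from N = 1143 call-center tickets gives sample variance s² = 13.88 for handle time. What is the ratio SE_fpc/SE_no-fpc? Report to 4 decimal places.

f = n/N = 216/1143 = 0.18897638.
SE_no-fpc = √(s²/n) = 0.2534941; SE_fpc = √((1−f)s²/n) = 0.2282888.
Ratio = √(1−f) = 0.90056850.

0.9006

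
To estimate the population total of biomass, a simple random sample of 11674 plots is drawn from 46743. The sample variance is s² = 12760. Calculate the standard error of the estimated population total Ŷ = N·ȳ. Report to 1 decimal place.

42328.8

Var(Ŷ) = N²·Var(ȳ) = N²·(1 − n/N)·s²/n.
f = 11674/46743 = 0.24974863; Var(ȳ) = 0.75025137·12760/11674 = 0.82004519.
Var(Ŷ) = 46743² · 0.82004519 = 1.7917233 × 10^9.
SE(Ŷ) = √(1.7917233 × 10^9) = 42328.8.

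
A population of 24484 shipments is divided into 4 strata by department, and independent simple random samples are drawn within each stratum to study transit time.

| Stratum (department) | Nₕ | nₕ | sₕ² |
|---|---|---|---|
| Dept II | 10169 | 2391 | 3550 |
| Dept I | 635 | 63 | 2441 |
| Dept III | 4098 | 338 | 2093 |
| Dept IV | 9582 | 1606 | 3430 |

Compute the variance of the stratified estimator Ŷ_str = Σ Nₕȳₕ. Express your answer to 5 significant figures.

3.9015 × 10^8

Var(Ŷ_str) = Σₕ Nₕ²(1 − fₕ)sₕ²/nₕ.
Dept II: 10169²·(1 − 2391/10169)·3550/2391 = 1.174343 × 10^8.
Dept I: 635²·(1 − 63/635)·2441/63 = 1.4073334 × 10^7.
Dept III: 4098²·(1 − 338/4098)·2093/338 = 9.5414049 × 10^7.
Dept IV: 9582²·(1 − 1606/9582)·3430/1606 = 1.6322621 × 10^8.
Sum = 3.9014789 × 10^8.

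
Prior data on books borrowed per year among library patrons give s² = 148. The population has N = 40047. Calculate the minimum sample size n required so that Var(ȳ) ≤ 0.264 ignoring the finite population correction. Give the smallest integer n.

561

Without fpc, n₀ = s²/D = 148/0.264 = 560.6061.
Rounding up, n = 561.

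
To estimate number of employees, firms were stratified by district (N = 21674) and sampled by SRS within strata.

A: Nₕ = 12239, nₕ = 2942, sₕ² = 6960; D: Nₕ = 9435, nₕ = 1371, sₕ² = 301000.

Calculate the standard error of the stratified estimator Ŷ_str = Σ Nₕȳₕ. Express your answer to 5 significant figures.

Var(Ŷ_str) = Σₕ Nₕ²(1 − fₕ)sₕ²/nₕ.
A: 12239²·(1 − 2942/12239)·6960/2942 = 2.6918778 × 10^8.
D: 9435²·(1 − 1371/9435)·301000/1371 = 1.6704038 × 10^10.
Sum = 1.6973226 × 10^10.
SE = √(1.6973226 × 10^10) = 130280.

130280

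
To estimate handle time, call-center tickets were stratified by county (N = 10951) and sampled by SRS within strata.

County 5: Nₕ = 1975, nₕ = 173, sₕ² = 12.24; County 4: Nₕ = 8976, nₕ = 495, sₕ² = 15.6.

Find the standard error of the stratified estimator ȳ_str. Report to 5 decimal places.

Var(ȳ_str) = Σₕ Wₕ²(1 − fₕ)sₕ²/nₕ with Wₕ = Nₕ/N, N = 10951.
County 5: Wₕ = 0.18034883; term = 0.18034883²·(1 − 0.08759494)·12.24/173 = 0.0020996632.
County 4: Wₕ = 0.81965117; term = 0.81965117²·(1 − 0.05514706)·15.6/495 = 0.020005147.
Sum = 0.02210481.
SE = √(0.02210481) = 0.14868.

0.14868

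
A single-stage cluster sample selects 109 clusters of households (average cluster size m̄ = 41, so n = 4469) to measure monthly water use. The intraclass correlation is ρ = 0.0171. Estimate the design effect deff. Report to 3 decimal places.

deff = 1 + (41 − 1)·0.0171 = 1 + 0.684 = 1.684.

1.684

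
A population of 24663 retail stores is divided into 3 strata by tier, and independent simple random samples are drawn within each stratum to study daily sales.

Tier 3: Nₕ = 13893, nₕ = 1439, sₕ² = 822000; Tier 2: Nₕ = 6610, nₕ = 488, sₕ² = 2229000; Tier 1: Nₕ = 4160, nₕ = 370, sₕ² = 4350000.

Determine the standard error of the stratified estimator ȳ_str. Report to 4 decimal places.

27.7687

Var(ȳ_str) = Σₕ Wₕ²(1 − fₕ)sₕ²/nₕ with Wₕ = Nₕ/N, N = 24663.
Tier 3: Wₕ = 0.56331347; term = 0.56331347²·(1 − 0.10357734)·822000/1439 = 162.48906.
Tier 2: Wₕ = 0.26801281; term = 0.26801281²·(1 − 0.07382753)·2229000/488 = 303.87378.
Tier 1: Wₕ = 0.16867372; term = 0.16867372²·(1 − 0.08894231)·4350000/370 = 304.73916.
Sum = 771.102.
SE = √(771.102) = 27.7687.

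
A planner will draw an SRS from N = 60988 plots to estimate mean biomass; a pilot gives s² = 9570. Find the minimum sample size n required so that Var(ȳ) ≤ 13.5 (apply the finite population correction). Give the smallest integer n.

Without fpc, n₀ = s²/D = 9570/13.5 = 708.8889.
With fpc, (1 − n/N)·s²/n ≤ D requires n ≥ n₀/(1 + n₀/N) = 708.8889/(1 + 708.8889/60988) = 700.7439.
Rounding up, n = 701.

701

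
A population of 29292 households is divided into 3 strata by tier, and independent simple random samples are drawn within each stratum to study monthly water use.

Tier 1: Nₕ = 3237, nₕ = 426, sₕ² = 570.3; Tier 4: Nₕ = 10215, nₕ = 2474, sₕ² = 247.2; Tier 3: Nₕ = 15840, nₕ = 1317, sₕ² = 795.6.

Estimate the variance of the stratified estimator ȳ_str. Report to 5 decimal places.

Var(ȳ_str) = Σₕ Wₕ²(1 − fₕ)sₕ²/nₕ with Wₕ = Nₕ/N, N = 29292.
Tier 1: Wₕ = 0.11050799; term = 0.11050799²·(1 − 0.13160334)·570.3/426 = 0.014197088.
Tier 4: Wₕ = 0.34873003; term = 0.34873003²·(1 − 0.24219285)·247.2/2474 = 0.009208442.
Tier 3: Wₕ = 0.54076198; term = 0.54076198²·(1 − 0.08314394)·795.6/1317 = 0.16196548.
Sum = 0.18537101.

0.18537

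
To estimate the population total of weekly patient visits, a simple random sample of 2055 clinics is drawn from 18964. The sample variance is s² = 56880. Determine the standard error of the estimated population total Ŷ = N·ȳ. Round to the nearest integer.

Var(Ŷ) = N²·Var(ȳ) = N²·(1 − n/N)·s²/n.
f = 2055/18964 = 0.10836321; Var(ȳ) = 0.89163679·56880/2055 = 24.679465.
Var(Ŷ) = 18964² · 24.679465 = 8.8755573 × 10^9.
SE(Ŷ) = √(8.8755573 × 10^9) = 94210.

94210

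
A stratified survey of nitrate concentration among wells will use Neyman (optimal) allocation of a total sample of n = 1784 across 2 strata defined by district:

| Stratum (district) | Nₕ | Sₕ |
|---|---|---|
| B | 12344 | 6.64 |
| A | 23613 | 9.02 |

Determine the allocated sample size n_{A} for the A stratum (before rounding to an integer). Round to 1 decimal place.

1288.2

Neyman allocation: nₕ = n·NₕSₕ / Σⱼ NⱼSⱼ.
Σ NⱼSⱼ = 12344·6.64 + 23613·9.02 = 294953.42.
n_{A} = 1784·23613·9.02 / 294953.42 = 1288.2.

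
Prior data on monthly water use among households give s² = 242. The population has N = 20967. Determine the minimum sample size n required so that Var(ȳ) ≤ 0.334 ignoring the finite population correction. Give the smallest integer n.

725

Without fpc, n₀ = s²/D = 242/0.334 = 724.5509.
Rounding up, n = 725.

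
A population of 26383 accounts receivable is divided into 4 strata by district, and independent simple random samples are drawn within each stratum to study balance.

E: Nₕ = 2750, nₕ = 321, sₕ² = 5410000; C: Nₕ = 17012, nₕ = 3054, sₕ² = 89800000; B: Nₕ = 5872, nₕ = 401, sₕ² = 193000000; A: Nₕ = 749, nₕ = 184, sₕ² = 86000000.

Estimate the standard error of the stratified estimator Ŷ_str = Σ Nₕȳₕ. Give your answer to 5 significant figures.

Var(Ŷ_str) = Σₕ Nₕ²(1 − fₕ)sₕ²/nₕ.
E: 2750²·(1 − 321/2750)·5410000/321 = 1.1257772 × 10^11.
C: 17012²·(1 − 3054/17012)·89800000/3054 = 6.9820969 × 10^12.
B: 5872²·(1 − 401/5872)·193000000/401 = 1.5462001 × 10^13.
A: 749²·(1 − 184/749)·86000000/184 = 1.9779299 × 10^11.
Sum = 2.2754469 × 10^13.
SE = √(2.2754469 × 10^13) = 4.7702 × 10^6.

4.7702 × 10^6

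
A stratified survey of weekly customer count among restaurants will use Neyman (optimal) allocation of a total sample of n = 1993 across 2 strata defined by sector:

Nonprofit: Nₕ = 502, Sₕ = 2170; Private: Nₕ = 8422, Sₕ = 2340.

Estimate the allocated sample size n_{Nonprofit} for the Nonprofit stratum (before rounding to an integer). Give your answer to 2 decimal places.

104.39

Neyman allocation: nₕ = n·NₕSₕ / Σⱼ NⱼSⱼ.
Σ NⱼSⱼ = 502·2170 + 8422·2340 = 2.079682 × 10^7.
n_{Nonprofit} = 1993·502·2170 / (2.079682 × 10^7) = 104.39.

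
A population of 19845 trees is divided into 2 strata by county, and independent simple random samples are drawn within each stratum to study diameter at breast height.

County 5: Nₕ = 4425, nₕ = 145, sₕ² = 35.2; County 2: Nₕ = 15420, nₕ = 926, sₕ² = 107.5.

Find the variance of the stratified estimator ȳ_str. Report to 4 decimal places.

Var(ȳ_str) = Σₕ Wₕ²(1 − fₕ)sₕ²/nₕ with Wₕ = Nₕ/N, N = 19845.
County 5: Wₕ = 0.22297808; term = 0.22297808²·(1 − 0.03276836)·35.2/145 = 0.011674264.
County 2: Wₕ = 0.77702192; term = 0.77702192²·(1 − 0.06005188)·107.5/926 = 0.065882171.
Sum = 0.077556435.

0.0776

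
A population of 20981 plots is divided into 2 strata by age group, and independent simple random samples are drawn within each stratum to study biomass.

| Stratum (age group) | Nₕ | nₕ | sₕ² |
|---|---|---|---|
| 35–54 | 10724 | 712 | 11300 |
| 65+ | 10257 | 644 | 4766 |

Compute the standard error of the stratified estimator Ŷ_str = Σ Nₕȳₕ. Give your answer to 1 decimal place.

49332.9

Var(Ŷ_str) = Σₕ Nₕ²(1 − fₕ)sₕ²/nₕ.
35–54: 10724²·(1 − 712/10724)·11300/712 = 1.7040255 × 10^9.
65+: 10257²·(1 − 644/10257)·4766/644 = 7.2970525 × 10^8.
Sum = 2.4337308 × 10^9.
SE = √(2.4337308 × 10^9) = 49332.9.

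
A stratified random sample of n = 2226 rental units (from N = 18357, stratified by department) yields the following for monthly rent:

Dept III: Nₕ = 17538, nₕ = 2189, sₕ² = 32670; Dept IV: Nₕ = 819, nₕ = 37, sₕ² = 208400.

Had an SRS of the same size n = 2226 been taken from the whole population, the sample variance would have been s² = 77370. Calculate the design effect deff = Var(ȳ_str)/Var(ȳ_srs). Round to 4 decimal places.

0.7408

Var(ȳ_str) = Σ Wₕ²(1−fₕ)sₕ²/nₕ with Wₕ = Nₕ/18357:
  Dept III: (17538/18357)²·(1−2189/17538)·32670/2189 = 11.922302
  Dept IV: (819/18357)²·(1−37/819)·208400/37 = 10.704915
  → Var(ȳ_str) = 22.627217.
Var(ȳ_srs) = (1 − 2226/18357)·77370/2226 = 30.542671.
deff = 22.627217 / 30.542671 = 0.7408.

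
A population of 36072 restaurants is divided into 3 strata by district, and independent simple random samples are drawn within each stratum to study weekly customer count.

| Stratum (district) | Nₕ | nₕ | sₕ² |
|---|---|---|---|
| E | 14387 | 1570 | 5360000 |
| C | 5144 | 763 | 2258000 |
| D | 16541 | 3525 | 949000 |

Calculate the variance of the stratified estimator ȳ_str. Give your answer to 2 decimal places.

579.62

Var(ȳ_str) = Σₕ Wₕ²(1 − fₕ)sₕ²/nₕ with Wₕ = Nₕ/N, N = 36072.
E: Wₕ = 0.39884121; term = 0.39884121²·(1 − 0.10912629)·5360000/1570 = 483.81722.
C: Wₕ = 0.14260368; term = 0.14260368²·(1 − 0.14832815)·2258000/763 = 51.254638.
D: Wₕ = 0.45855511; term = 0.45855511²·(1 − 0.21310683)·949000/3525 = 44.545716.
Sum = 579.61757.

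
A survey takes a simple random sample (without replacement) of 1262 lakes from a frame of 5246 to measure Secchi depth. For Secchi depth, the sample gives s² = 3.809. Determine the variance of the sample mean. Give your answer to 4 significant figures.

Under SRS without replacement, Var(ȳ) = (1 − f)·s²/n with f = n/N = 1262/5246 = 0.24056424.
Var(ȳ) = (1 − 0.24056424)·3.809/1262 = 0.75943576·0.003018225 = 0.002292148.

0.002292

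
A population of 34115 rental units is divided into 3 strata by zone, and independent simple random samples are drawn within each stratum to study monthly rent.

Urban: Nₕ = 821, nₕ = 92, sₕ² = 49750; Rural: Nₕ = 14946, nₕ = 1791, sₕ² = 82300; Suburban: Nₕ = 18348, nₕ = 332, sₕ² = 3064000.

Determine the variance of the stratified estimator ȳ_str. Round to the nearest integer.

Var(ȳ_str) = Σₕ Wₕ²(1 − fₕ)sₕ²/nₕ with Wₕ = Nₕ/N, N = 34115.
Urban: Wₕ = 0.02406566; term = 0.02406566²·(1 − 0.11205847)·49750/92 = 0.27808988.
Rural: Wₕ = 0.43810640; term = 0.43810640²·(1 − 0.11983139)·82300/1791 = 7.7629954.
Suburban: Wₕ = 0.53782793; term = 0.53782793²·(1 − 0.01809462)·3064000/332 = 2621.2415.
Sum = 2629.2826.

2629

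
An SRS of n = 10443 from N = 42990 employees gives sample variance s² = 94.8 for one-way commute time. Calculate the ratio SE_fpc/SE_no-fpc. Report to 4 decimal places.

f = n/N = 10443/42990 = 0.24291696.
SE_no-fpc = √(s²/n) = 0.095277758; SE_fpc = √((1−f)s²/n) = 0.082901672.
Ratio = √(1−f) = 0.87010519.

0.8701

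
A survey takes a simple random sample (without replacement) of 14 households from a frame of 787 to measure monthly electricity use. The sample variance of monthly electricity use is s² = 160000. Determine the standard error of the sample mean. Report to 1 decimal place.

Under SRS without replacement, Var(ȳ) = (1 − f)·s²/n with f = n/N = 14/787 = 0.01778907.
Var(ȳ) = (1 − 0.01778907)·160000/14 = 0.98221093·11428.571 = 11225.268.
SE(ȳ) = √(11225.268) = 105.9.

105.9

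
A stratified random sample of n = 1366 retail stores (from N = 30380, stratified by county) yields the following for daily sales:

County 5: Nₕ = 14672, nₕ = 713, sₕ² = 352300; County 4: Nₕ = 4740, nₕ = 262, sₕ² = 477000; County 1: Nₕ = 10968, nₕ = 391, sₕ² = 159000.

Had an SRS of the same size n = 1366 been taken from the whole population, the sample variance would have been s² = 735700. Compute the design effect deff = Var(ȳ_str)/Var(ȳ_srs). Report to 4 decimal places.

Var(ȳ_str) = Σ Wₕ²(1−fₕ)sₕ²/nₕ with Wₕ = Nₕ/30380:
  County 5: (14672/30380)²·(1−713/14672)·352300/713 = 109.6456
  County 4: (4740/30380)²·(1−262/4740)·477000/262 = 41.870098
  County 1: (10968/30380)²·(1−391/10968)·159000/391 = 51.1134
  → Var(ȳ_str) = 202.6291.
Var(ȳ_srs) = (1 − 1366/30380)·735700/1366 = 514.36321.
deff = 202.6291 / 514.36321 = 0.3939.

0.3939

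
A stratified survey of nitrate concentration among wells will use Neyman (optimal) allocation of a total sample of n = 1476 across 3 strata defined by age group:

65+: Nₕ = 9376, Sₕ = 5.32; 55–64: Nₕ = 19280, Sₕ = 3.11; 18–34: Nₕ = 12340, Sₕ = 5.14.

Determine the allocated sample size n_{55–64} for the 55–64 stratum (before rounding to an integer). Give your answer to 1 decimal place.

Neyman allocation: nₕ = n·NₕSₕ / Σⱼ NⱼSⱼ.
Σ NⱼSⱼ = 9376·5.32 + 19280·3.11 + 12340·5.14 = 173268.72.
n_{55–64} = 1476·19280·3.11 / 173268.72 = 510.8.

510.8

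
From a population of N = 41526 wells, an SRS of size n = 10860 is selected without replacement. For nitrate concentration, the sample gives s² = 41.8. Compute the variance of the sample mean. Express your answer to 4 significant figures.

0.002842

Under SRS without replacement, Var(ȳ) = (1 − f)·s²/n with f = n/N = 10860/41526 = 0.26152290.
Var(ȳ) = (1 − 0.26152290)·41.8/10860 = 0.73847710·0.0038489871 = 0.0028423888.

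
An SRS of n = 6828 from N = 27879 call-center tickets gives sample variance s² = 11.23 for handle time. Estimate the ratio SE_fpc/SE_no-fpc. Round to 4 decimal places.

f = n/N = 6828/27879 = 0.24491553.
SE_no-fpc = √(s²/n) = 0.04055488; SE_fpc = √((1−f)s²/n) = 0.035240405.
Ratio = √(1−f) = 0.86895597.

0.8690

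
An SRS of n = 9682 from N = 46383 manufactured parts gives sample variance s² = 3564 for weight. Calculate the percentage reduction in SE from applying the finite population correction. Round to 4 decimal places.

11.0472

f = n/N = 9682/46383 = 0.20874027.
SE_no-fpc = √(s²/n) = 0.6067172; SE_fpc = √((1−f)s²/n) = 0.53969183.
Ratio = √(1−f) = 0.88952781. Reduction = 100·(1 − 0.88952781) = 11.0472%.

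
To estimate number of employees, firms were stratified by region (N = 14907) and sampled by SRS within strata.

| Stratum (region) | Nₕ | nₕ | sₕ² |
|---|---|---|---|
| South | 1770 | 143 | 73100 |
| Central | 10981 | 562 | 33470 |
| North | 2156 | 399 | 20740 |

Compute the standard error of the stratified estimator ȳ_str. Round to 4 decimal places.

6.1784

Var(ȳ_str) = Σₕ Wₕ²(1 − fₕ)sₕ²/nₕ with Wₕ = Nₕ/N, N = 14907.
South: Wₕ = 0.11873616; term = 0.11873616²·(1 − 0.08079096)·73100/143 = 6.6246304.
Central: Wₕ = 0.73663380; term = 0.73663380²·(1 − 0.05117931)·33470/562 = 30.662448.
North: Wₕ = 0.14463004; term = 0.14463004²·(1 − 0.18506494)·20740/399 = 0.88608599.
Sum = 38.173164.
SE = √(38.173164) = 6.1784.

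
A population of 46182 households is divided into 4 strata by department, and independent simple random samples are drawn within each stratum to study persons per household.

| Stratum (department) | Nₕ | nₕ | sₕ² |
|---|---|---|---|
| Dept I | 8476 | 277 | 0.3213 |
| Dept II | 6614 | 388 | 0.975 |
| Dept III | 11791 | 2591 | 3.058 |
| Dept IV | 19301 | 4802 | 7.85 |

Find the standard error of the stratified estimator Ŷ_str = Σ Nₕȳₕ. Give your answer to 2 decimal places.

877.26

Var(Ŷ_str) = Σₕ Nₕ²(1 − fₕ)sₕ²/nₕ.
Dept I: 8476²·(1 − 277/8476)·0.3213/277 = 80608.862.
Dept II: 6614²·(1 − 388/6614)·0.975/388 = 103477.56.
Dept III: 11791²·(1 − 2591/11791)·3.058/2591 = 128029.05.
Dept IV: 19301²·(1 − 4802/19301)·7.85/4802 = 457472.89.
Sum = 769588.36.
SE = √(769588.36) = 877.26.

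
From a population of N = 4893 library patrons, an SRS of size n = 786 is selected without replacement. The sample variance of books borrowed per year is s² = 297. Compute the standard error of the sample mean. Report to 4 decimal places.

0.5632

Under SRS without replacement, Var(ȳ) = (1 − f)·s²/n with f = n/N = 786/4893 = 0.16063765.
Var(ȳ) = (1 − 0.16063765)·297/786 = 0.83936235·0.3778626 = 0.31716364.
SE(ȳ) = √(0.31716364) = 0.5632.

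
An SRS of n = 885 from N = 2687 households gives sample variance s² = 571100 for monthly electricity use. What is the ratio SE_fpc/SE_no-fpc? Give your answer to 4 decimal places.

f = n/N = 885/2687 = 0.32936360.
SE_no-fpc = √(s²/n) = 25.402967; SE_fpc = √((1−f)s²/n) = 20.803098.
Ratio = √(1−f) = 0.81892393.

0.8189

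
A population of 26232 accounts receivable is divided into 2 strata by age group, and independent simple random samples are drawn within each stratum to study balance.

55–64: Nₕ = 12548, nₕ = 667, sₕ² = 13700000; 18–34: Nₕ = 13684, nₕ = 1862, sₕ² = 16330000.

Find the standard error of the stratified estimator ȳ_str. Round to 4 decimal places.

80.6957

Var(ȳ_str) = Σₕ Wₕ²(1 − fₕ)sₕ²/nₕ with Wₕ = Nₕ/N, N = 26232.
55–64: Wₕ = 0.47834706; term = 0.47834706²·(1 − 0.05315588)·13700000/667 = 4449.9941.
18–34: Wₕ = 0.52165294; term = 0.52165294²·(1 − 0.13607132)·16330000/1862 = 2061.8056.
Sum = 6511.7997.
SE = √(6511.7997) = 80.6957.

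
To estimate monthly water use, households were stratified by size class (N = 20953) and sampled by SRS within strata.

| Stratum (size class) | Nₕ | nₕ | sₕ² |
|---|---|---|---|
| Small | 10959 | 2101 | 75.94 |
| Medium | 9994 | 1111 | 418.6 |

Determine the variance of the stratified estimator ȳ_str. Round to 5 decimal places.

0.08418

Var(ȳ_str) = Σₕ Wₕ²(1 − fₕ)sₕ²/nₕ with Wₕ = Nₕ/N, N = 20953.
Small: Wₕ = 0.52302773; term = 0.52302773²·(1 − 0.19171457)·75.94/2101 = 0.0079920597.
Medium: Wₕ = 0.47697227; term = 0.47697227²·(1 − 0.11116670)·418.6/1111 = 0.076188908.
Sum = 0.084180968.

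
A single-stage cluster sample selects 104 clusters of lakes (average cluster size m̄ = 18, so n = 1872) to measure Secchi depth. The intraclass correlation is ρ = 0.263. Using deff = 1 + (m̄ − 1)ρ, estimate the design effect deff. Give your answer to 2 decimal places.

5.47

deff = 1 + (18 − 1)·0.263 = 1 + 4.471 = 5.471.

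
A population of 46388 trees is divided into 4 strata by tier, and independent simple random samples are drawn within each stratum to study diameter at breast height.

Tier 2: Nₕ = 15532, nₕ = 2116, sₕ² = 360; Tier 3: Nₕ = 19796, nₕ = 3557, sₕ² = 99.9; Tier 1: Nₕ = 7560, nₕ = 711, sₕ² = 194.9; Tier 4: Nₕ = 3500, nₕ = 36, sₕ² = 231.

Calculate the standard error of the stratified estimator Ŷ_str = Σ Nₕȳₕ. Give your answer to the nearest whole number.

11682

Var(Ŷ_str) = Σₕ Nₕ²(1 − fₕ)sₕ²/nₕ.
Tier 2: 15532²·(1 − 2116/15532)·360/2116 = 3.5451717 × 10^7.
Tier 3: 19796²·(1 − 3557/19796)·99.9/3557 = 9.0285571 × 10^6.
Tier 1: 7560²·(1 − 711/7560)·194.9/711 = 1.4193555 × 10^7.
Tier 4: 3500²·(1 − 36/3500)·231/36 = 7.7795667 × 10^7.
Sum = 1.364695 × 10^8.
SE = √(1.364695 × 10^8) = 11682.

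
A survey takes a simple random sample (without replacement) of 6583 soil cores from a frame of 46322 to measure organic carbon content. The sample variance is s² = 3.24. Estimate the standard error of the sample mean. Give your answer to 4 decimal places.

Under SRS without replacement, Var(ȳ) = (1 − f)·s²/n with f = n/N = 6583/46322 = 0.14211390.
Var(ȳ) = (1 − 0.14211390)·3.24/6583 = 0.85788610·4.9217682 × 10^-4 = 4.2223165 × 10^-4.
SE(ȳ) = √(4.2223165 × 10^-4) = 0.0205.

0.0205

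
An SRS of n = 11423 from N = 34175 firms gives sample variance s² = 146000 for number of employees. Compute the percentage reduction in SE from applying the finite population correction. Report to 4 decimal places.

18.4065

f = n/N = 11423/34175 = 0.33425018.
SE_no-fpc = √(s²/n) = 3.5750847; SE_fpc = √((1−f)s²/n) = 2.9170365.
Ratio = √(1−f) = 0.81593493. Reduction = 100·(1 − 0.81593493) = 18.4065%.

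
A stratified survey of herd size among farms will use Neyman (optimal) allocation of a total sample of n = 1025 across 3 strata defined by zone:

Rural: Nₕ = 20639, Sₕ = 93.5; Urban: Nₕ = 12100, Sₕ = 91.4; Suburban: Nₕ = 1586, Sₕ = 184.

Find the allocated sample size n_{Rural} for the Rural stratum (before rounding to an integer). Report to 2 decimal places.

594.44

Neyman allocation: nₕ = n·NₕSₕ / Σⱼ NⱼSⱼ.
Σ NⱼSⱼ = 20639·93.5 + 12100·91.4 + 1586·184 = 3.3275105 × 10^6.
n_{Rural} = 1025·20639·93.5 / (3.3275105 × 10^6) = 594.44.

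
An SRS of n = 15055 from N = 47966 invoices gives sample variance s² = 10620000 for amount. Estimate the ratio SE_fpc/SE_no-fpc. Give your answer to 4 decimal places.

f = n/N = 15055/47966 = 0.31386816.
SE_no-fpc = √(s²/n) = 26.559621; SE_fpc = √((1−f)s²/n) = 22.000151.
Ratio = √(1−f) = 0.82833076.

0.8283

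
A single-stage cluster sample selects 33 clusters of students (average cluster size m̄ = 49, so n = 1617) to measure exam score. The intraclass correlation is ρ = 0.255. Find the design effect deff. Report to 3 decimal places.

deff = 1 + (49 − 1)·0.255 = 1 + 12.24 = 13.24.

13.240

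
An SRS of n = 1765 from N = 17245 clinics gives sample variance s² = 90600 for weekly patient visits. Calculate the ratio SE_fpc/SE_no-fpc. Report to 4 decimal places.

0.9474

f = n/N = 1765/17245 = 0.10234851.
SE_no-fpc = √(s²/n) = 7.1645966; SE_fpc = √((1−f)s²/n) = 6.7880592.
Ratio = √(1−f) = 0.94744472.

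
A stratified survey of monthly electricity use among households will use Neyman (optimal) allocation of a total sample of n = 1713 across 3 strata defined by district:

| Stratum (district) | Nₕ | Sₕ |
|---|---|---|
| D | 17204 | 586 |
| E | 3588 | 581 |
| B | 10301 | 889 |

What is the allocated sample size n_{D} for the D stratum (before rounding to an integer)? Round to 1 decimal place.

809.9

Neyman allocation: nₕ = n·NₕSₕ / Σⱼ NⱼSⱼ.
Σ NⱼSⱼ = 17204·586 + 3588·581 + 10301·889 = 2.1323761 × 10^7.
n_{D} = 1713·17204·586 / (2.1323761 × 10^7) = 809.9.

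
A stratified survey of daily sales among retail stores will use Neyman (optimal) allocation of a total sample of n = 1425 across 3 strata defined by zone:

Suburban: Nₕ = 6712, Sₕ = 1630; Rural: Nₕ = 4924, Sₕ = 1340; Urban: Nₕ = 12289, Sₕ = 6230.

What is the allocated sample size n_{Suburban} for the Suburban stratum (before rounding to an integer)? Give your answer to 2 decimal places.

Neyman allocation: nₕ = n·NₕSₕ / Σⱼ NⱼSⱼ.
Σ NⱼSⱼ = 6712·1630 + 4924·1340 + 12289·6230 = 9.409919 × 10^7.
n_{Suburban} = 1425·6712·1630 / (9.409919 × 10^7) = 165.68.

165.68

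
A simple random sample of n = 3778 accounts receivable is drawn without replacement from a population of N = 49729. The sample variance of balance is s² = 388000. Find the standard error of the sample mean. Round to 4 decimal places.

9.7415

Under SRS without replacement, Var(ȳ) = (1 − f)·s²/n with f = n/N = 3778/49729 = 0.07597177.
Var(ȳ) = (1 − 0.07597177)·388000/3778 = 0.92402823·102.69984 = 94.897553.
SE(ȳ) = √(94.897553) = 9.7415.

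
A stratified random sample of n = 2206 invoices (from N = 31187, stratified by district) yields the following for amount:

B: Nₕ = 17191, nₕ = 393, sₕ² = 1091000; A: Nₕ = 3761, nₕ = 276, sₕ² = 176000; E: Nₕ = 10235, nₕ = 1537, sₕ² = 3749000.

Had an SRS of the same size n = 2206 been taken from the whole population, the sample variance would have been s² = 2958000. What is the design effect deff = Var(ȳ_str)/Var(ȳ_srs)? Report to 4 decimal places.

0.8475

Var(ȳ_str) = Σ Wₕ²(1−fₕ)sₕ²/nₕ with Wₕ = Nₕ/31187:
  B: (17191/31187)²·(1−393/17191)·1091000/393 = 824.22108
  A: (3761/31187)²·(1−276/3761)·176000/276 = 8.59335
  E: (10235/31187)²·(1−1537/10235)·3749000/1537 = 223.25522
  → Var(ȳ_str) = 1056.0697.
Var(ȳ_srs) = (1 − 2206/31187)·2958000/2206 = 1246.0413.
deff = 1056.0697 / 1246.0413 = 0.8475.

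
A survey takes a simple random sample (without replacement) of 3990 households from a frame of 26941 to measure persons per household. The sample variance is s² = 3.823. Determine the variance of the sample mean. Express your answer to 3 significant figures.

Under SRS without replacement, Var(ȳ) = (1 − f)·s²/n with f = n/N = 3990/26941 = 0.14810141.
Var(ȳ) = (1 − 0.14810141)·3.823/3990 = 0.85189859·9.5814536 × 10^-4 = 8.1624269 × 10^-4.

8.16 × 10^-4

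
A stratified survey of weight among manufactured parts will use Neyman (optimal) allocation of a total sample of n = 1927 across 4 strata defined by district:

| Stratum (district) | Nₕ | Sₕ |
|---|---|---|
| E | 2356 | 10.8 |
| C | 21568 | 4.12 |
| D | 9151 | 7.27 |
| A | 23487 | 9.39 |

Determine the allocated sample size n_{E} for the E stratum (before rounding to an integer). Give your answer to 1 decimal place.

122.2

Neyman allocation: nₕ = n·NₕSₕ / Σⱼ NⱼSⱼ.
Σ NⱼSⱼ = 2356·10.8 + 21568·4.12 + 9151·7.27 + 23487·9.39 = 401375.66.
n_{E} = 1927·2356·10.8 / 401375.66 = 122.2.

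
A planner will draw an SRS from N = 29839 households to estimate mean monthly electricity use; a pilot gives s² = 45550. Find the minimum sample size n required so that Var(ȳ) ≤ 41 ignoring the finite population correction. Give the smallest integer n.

Without fpc, n₀ = s²/D = 45550/41 = 1110.9756.
Rounding up, n = 1111.

1111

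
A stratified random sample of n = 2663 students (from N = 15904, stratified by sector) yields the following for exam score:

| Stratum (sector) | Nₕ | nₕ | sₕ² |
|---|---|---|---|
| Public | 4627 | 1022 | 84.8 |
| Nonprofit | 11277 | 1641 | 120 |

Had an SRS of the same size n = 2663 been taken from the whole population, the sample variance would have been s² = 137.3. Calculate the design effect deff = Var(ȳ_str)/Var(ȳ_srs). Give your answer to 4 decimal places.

Var(ȳ_str) = Σ Wₕ²(1−fₕ)sₕ²/nₕ with Wₕ = Nₕ/15904:
  Public: (4627/15904)²·(1−1022/4627)·84.8/1022 = 0.0054718854
  Nonprofit: (11277/15904)²·(1−1641/11277)·120/1641 = 0.031415958
  → Var(ȳ_str) = 0.036887843.
Var(ȳ_srs) = (1 − 2663/15904)·137.3/2663 = 0.042925345.
deff = 0.036887843 / 0.042925345 = 0.8593.

0.8593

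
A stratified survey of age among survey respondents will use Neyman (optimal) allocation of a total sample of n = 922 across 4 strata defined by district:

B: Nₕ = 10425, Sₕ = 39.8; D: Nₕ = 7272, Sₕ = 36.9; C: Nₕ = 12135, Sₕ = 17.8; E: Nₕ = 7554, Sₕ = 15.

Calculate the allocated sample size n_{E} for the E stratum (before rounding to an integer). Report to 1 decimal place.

103.2

Neyman allocation: nₕ = n·NₕSₕ / Σⱼ NⱼSⱼ.
Σ NⱼSⱼ = 10425·39.8 + 7272·36.9 + 12135·17.8 + 7554·15 = 1.0125648 × 10^6.
n_{E} = 922·7554·15 / (1.0125648 × 10^6) = 103.2.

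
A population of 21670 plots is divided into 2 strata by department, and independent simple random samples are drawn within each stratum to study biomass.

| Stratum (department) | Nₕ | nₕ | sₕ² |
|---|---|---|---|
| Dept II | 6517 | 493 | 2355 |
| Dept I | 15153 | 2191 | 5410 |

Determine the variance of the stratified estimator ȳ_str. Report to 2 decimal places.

Var(ȳ_str) = Σₕ Wₕ²(1 − fₕ)sₕ²/nₕ with Wₕ = Nₕ/N, N = 21670.
Dept II: Wₕ = 0.30073835; term = 0.30073835²·(1 − 0.07564830)·2355/493 = 0.39935475.
Dept I: Wₕ = 0.69926165; term = 0.69926165²·(1 − 0.14459183)·5410/2191 = 1.0327797.
Sum = 1.4321345.

1.43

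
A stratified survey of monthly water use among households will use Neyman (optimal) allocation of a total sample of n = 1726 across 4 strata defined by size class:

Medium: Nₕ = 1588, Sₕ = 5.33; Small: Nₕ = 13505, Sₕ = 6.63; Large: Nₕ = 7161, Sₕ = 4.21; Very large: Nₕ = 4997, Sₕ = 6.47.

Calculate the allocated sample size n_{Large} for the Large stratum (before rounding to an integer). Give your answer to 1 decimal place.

Neyman allocation: nₕ = n·NₕSₕ / Σⱼ NⱼSⱼ.
Σ NⱼSⱼ = 1588·5.33 + 13505·6.63 + 7161·4.21 + 4997·6.47 = 160480.59.
n_{Large} = 1726·7161·4.21 / 160480.59 = 324.2.

324.2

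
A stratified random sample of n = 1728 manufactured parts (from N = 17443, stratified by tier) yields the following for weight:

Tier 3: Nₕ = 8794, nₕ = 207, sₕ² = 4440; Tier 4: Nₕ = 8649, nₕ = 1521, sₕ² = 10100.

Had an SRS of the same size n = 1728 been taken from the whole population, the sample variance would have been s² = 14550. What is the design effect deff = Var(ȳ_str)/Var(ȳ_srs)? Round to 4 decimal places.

Var(ȳ_str) = Σ Wₕ²(1−fₕ)sₕ²/nₕ with Wₕ = Nₕ/17443:
  Tier 3: (8794/17443)²·(1−207/8794)·4440/207 = 5.3235114
  Tier 4: (8649/17443)²·(1−1521/8649)·10100/1521 = 1.345499
  → Var(ȳ_str) = 6.6690104.
Var(ȳ_srs) = (1 − 1728/17443)·14550/1728 = 7.5859934.
deff = 6.6690104 / 7.5859934 = 0.8791.

0.8791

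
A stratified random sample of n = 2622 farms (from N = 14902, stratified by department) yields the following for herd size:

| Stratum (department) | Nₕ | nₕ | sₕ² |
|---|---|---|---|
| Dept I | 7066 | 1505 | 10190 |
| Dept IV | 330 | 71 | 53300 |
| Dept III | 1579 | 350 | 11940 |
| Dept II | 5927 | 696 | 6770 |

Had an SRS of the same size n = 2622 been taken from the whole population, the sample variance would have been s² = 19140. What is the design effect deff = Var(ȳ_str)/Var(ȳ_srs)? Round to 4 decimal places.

Var(ȳ_str) = Σ Wₕ²(1−fₕ)sₕ²/nₕ with Wₕ = Nₕ/14902:
  Dept I: (7066/14902)²·(1−1505/7066)·10190/1505 = 1.1980504
  Dept IV: (330/14902)²·(1−71/330)·53300/71 = 0.28893054
  Dept III: (1579/14902)²·(1−350/1579)·11940/350 = 0.29811318
  Dept II: (5927/14902)²·(1−696/5927)·6770/696 = 1.3580319
  → Var(ȳ_str) = 3.143126.
Var(ȳ_srs) = (1 − 2622/14902)·19140/2622 = 6.0153798.
deff = 3.143126 / 6.0153798 = 0.5225.

0.5225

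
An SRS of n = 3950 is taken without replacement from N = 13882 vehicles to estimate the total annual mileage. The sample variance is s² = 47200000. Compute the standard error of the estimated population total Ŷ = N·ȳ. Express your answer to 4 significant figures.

Var(Ŷ) = N²·Var(ȳ) = N²·(1 − n/N)·s²/n.
f = 3950/13882 = 0.28454113; Var(ȳ) = 0.71545887·47200000/3950 = 8549.2806.
Var(Ŷ) = 13882² · 8549.2806 = 1.6475312 × 10^12.
SE(Ŷ) = √(1.6475312 × 10^12) = 1.284 × 10^6.

1.284 × 10^6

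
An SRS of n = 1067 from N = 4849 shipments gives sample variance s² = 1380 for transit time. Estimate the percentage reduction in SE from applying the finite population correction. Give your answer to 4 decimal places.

f = n/N = 1067/4849 = 0.22004537.
SE_no-fpc = √(s²/n) = 1.1372536; SE_fpc = √((1−f)s²/n) = 1.004366.
Ratio = √(1−f) = 0.88315040. Reduction = 100·(1 − 0.88315040) = 11.6850%.

11.6850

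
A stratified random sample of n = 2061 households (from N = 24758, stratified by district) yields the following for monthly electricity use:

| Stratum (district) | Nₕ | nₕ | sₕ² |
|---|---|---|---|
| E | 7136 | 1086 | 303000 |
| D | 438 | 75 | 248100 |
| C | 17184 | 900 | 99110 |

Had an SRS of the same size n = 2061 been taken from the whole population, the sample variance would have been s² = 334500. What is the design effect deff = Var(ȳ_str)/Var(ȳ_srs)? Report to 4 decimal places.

0.4757

Var(ȳ_str) = Σ Wₕ²(1−fₕ)sₕ²/nₕ with Wₕ = Nₕ/24758:
  E: (7136/24758)²·(1−1086/7136)·303000/1086 = 19.651328
  D: (438/24758)²·(1−75/438)·248100/75 = 0.85805499
  C: (17184/24758)²·(1−900/17184)·99110/900 = 50.272352
  → Var(ȳ_str) = 70.781735.
Var(ȳ_srs) = (1 − 2061/24758)·334500/2061 = 148.78907.
deff = 70.781735 / 148.78907 = 0.4757.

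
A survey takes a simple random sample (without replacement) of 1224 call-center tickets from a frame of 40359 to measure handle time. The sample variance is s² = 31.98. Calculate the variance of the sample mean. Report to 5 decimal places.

0.02534

Under SRS without replacement, Var(ȳ) = (1 − f)·s²/n with f = n/N = 1224/40359 = 0.03032781.
Var(ȳ) = (1 − 0.03032781)·31.98/1224 = 0.96967219·0.026127451 = 0.025335063.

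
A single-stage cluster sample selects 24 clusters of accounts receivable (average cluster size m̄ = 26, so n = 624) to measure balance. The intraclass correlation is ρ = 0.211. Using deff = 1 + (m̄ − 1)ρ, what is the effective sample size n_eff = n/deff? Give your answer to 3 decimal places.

99.442

deff = 1 + (26 − 1)·0.211 = 1 + 5.275 = 6.275.
n_eff = 624 / 6.275 = 99.442.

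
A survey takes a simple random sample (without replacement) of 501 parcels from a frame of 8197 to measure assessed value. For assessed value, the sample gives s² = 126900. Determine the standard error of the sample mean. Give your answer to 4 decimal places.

Under SRS without replacement, Var(ȳ) = (1 − f)·s²/n with f = n/N = 501/8197 = 0.06111992.
Var(ȳ) = (1 − 0.06111992)·126900/501 = 0.93888008·253.29341 = 237.81214.
SE(ȳ) = √(237.81214) = 15.4212.

15.4212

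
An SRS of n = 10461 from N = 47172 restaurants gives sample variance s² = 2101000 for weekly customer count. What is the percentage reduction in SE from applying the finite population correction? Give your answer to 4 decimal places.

11.7823

f = n/N = 10461/47172 = 0.22176291.
SE_no-fpc = √(s²/n) = 14.171846; SE_fpc = √((1−f)s²/n) = 12.502083.
Ratio = √(1−f) = 0.88217747. Reduction = 100·(1 − 0.88217747) = 11.7823%.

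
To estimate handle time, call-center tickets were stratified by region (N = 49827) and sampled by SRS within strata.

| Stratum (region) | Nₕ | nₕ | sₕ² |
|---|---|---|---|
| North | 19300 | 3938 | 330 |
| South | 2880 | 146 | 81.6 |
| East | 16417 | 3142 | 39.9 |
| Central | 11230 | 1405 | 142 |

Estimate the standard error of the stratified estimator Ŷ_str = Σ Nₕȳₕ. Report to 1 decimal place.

Var(Ŷ_str) = Σₕ Nₕ²(1 − fₕ)sₕ²/nₕ.
North: 19300²·(1 − 3938/19300)·330/3938 = 2.4845246 × 10^7.
South: 2880²·(1 − 146/2880)·81.6/146 = 4.4007662 × 10^6.
East: 16417²·(1 − 3142/16417)·39.9/3142 = 2.7675472 × 10^6.
Central: 11230²·(1 − 1405/11230)·142/1405 = 1.115127 × 10^7.
Sum = 4.3164829 × 10^7.
SE = √(4.3164829 × 10^7) = 6570.0.

6570.0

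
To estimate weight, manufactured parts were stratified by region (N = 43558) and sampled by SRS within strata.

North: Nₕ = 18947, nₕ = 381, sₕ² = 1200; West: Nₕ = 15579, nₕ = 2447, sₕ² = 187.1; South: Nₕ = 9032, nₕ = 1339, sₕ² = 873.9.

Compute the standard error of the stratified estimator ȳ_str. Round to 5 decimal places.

Var(ȳ_str) = Σₕ Wₕ²(1 − fₕ)sₕ²/nₕ with Wₕ = Nₕ/N, N = 43558.
North: Wₕ = 0.43498324; term = 0.43498324²·(1 − 0.02010872)·1200/381 = 0.58395477.
West: Wₕ = 0.35766105; term = 0.35766105²·(1 − 0.15707042)·187.1/2447 = 0.0082446915.
South: Wₕ = 0.20735571; term = 0.20735571²·(1 − 0.14825066)·873.9/1339 = 0.023901489.
Sum = 0.61610095.
SE = √(0.61610095) = 0.78492.

0.78492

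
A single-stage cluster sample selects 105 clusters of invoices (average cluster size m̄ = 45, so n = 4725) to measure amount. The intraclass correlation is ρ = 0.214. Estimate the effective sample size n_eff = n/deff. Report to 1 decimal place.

453.6

deff = 1 + (45 − 1)·0.214 = 1 + 9.416 = 10.416.
n_eff = 4725 / 10.416 = 453.6.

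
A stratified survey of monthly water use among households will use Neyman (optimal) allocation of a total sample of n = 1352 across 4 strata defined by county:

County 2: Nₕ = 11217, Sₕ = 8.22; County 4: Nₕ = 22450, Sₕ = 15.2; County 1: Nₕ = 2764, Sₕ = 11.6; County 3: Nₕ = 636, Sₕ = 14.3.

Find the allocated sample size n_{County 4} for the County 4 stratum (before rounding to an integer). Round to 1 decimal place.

972.1

Neyman allocation: nₕ = n·NₕSₕ / Σⱼ NⱼSⱼ.
Σ NⱼSⱼ = 11217·8.22 + 22450·15.2 + 2764·11.6 + 636·14.3 = 474600.94.
n_{County 4} = 1352·22450·15.2 / 474600.94 = 972.1.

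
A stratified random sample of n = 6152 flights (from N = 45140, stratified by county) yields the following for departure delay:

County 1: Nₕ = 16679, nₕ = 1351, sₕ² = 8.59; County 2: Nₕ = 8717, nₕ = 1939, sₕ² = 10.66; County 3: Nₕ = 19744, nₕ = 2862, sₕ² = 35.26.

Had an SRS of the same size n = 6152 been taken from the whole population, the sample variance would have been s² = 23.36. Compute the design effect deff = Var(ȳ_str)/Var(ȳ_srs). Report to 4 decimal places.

0.9064

Var(ȳ_str) = Σ Wₕ²(1−fₕ)sₕ²/nₕ with Wₕ = Nₕ/45140:
  County 1: (16679/45140)²·(1−1351/16679)·8.59/1351 = 7.9775623 × 10^-4
  County 2: (8717/45140)²·(1−1939/8717)·10.66/1939 = 1.5941343 × 10^-4
  County 3: (19744/45140)²·(1−2862/19744)·35.26/2862 = 0.0020153413
  → Var(ȳ_str) = 0.002972511.
Var(ȳ_srs) = (1 − 6152/45140)·23.36/6152 = 0.003279638.
deff = 0.002972511 / 0.003279638 = 0.9064.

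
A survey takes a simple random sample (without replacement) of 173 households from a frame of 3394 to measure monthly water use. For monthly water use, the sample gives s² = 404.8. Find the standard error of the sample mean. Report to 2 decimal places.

Under SRS without replacement, Var(ȳ) = (1 − f)·s²/n with f = n/N = 173/3394 = 0.05097230.
Var(ȳ) = (1 − 0.05097230)·404.8/173 = 0.94902770·2.3398844 = 2.2206151.
SE(ȳ) = √(2.2206151) = 1.49.

1.49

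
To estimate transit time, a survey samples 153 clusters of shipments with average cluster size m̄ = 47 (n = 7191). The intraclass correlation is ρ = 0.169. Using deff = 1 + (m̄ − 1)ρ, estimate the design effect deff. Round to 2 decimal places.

deff = 1 + (47 − 1)·0.169 = 1 + 7.774 = 8.774.

8.77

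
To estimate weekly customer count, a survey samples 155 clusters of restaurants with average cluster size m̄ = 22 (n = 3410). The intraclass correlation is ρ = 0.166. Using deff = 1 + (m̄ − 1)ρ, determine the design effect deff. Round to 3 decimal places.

deff = 1 + (22 − 1)·0.166 = 1 + 3.486 = 4.486.

4.486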